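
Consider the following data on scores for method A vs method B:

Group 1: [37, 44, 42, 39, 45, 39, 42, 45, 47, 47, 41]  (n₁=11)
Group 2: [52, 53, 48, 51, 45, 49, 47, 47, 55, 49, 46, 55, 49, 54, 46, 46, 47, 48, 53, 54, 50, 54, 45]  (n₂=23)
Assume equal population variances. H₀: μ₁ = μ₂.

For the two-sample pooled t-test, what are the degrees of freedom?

degrees of freedom = 32

df = n₁ + n₂ − 2 = 11 + 23 − 2 = 32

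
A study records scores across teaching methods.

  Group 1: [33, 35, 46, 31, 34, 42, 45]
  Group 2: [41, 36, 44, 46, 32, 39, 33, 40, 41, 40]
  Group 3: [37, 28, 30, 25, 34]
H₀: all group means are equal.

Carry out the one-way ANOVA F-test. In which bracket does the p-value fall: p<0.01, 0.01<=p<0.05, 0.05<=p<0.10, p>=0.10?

p-value bracket: 0.01<=p<0.05

Group means [38.00, 39.20, 30.80], grand mean 36.909
SSB = Σnᵢ(x̄ᵢ−x̄)² = 247.418; SSW = ΣΣ(x−x̄ᵢ)² = 496.400
MSB = 247.418/2 = 123.7091; MSW = 496.400/19 = 26.1263
F = MSB/MSW = 4.7350
df = (2, 19)
p-value (upper-tail) = 0.02145
→ bracket: 0.01<=p<0.05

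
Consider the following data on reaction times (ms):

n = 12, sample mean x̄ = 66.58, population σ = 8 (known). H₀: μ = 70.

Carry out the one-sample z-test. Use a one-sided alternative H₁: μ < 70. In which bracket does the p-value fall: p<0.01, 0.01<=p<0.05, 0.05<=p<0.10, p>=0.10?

p-value bracket: 0.05<=p<0.10

SE = σ/√n = 8/√12 = 2.3094
z = (x̄−μ₀)/SE = (66.58−70)/2.3094 = -1.4809
p-value (one-sided, H₁ less) = 0.06932
→ bracket: 0.05<=p<0.10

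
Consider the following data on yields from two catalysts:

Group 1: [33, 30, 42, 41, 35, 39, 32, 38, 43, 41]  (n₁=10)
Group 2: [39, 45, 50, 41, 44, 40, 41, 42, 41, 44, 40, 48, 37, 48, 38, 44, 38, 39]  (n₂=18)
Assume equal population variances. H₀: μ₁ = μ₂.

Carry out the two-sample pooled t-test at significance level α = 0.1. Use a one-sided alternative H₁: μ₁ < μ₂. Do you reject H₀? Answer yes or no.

x̄₁=37.400, s₁=4.600, n₁=10
x̄₂=42.167, s₂=3.777, n₂=18
s_p² = [9·4.600² + 17·3.777²]/26 = 16.6500
SE = √(s_p²·(1/10+1/18)) = 1.6093
t = (37.400−42.167)/1.6093 = -2.9619
df = 26
p-value (one-sided, H₁ less) = 0.00323
At α=0.1: p < α → reject H₀

reject H₀: yes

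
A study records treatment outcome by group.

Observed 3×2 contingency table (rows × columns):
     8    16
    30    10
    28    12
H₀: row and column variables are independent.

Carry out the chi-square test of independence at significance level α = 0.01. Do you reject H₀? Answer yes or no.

Row totals [24, 40, 40], col totals [66, 38], n=104
χ² = (8−15.23)²/15.23 + (16−8.77)²/8.77 + (30−25.38)²/25.38 + (10−14.62)²/14.62 + (28−25.38)²/25.38 + (12−14.62)²/14.62 = 12.4291
df = 2
p-value (upper-tail) = 0.00200
At α=0.01: p < α → reject H₀

reject H₀: yes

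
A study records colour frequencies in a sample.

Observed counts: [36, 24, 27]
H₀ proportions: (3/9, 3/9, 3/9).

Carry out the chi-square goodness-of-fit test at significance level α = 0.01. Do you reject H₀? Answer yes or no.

reject H₀: no

n = 87; E_i = n·p_i = [29.00, 29.00, 29.00]
χ² = (36−29.00)²/29.00 + (24−29.00)²/29.00 + (27−29.00)²/29.00 = 2.6897
df = 2
p-value (upper-tail) = 0.26058
At α=0.01: p ≥ α → fail to reject H₀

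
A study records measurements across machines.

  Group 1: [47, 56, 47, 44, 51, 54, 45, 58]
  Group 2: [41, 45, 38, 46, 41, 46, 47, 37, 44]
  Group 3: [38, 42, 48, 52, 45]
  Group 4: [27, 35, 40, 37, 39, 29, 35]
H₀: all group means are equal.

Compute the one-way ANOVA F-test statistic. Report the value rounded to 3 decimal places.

test statistic = 13.868

Group means [50.25, 42.78, 45.00, 34.57], grand mean 43.241
SSB = Σnᵢ(x̄ᵢ−x̄)² = 936.541; SSW = ΣΣ(x−x̄ᵢ)² = 562.770
MSB = 936.541/3 = 312.1802; MSW = 562.770/25 = 22.5108
F = MSB/MSW = 13.8680
df = (3, 25)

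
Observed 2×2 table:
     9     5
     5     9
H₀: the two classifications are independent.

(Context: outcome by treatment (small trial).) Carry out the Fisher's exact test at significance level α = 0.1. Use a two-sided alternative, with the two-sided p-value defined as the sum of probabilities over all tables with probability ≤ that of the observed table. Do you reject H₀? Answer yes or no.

Margins: r₁=14, r₂=14, c₁=14, c₂=14, n=28
p_obs = C(14,9)·C(14,5)/C(28,14); sum pmf over tables with pmf ≤ p_obs
p-value (two-sided) = 0.25680
At α=0.1: p ≥ α → fail to reject H₀

reject H₀: no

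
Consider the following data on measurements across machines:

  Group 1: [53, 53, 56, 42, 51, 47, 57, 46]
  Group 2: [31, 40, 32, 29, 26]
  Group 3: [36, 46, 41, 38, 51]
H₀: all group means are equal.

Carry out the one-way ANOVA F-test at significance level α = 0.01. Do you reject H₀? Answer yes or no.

reject H₀: yes

Group means [50.62, 31.60, 42.40], grand mean 43.056
SSB = Σnᵢ(x̄ᵢ−x̄)² = 1116.669; SSW = ΣΣ(x−x̄ᵢ)² = 448.275
MSB = 1116.669/2 = 558.3347; MSW = 448.275/15 = 29.8850
F = MSB/MSW = 18.6828
df = (2, 15)
p-value (upper-tail) = 0.00008
At α=0.01: p < α → reject H₀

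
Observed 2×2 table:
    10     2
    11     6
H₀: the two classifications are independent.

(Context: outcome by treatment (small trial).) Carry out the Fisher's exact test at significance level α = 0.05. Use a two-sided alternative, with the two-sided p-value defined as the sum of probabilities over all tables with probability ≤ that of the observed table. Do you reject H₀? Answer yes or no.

Margins: r₁=12, r₂=17, c₁=21, c₂=8, n=29
p_obs = C(12,10)·C(17,11)/C(29,21); sum pmf over tables with pmf ≤ p_obs
p-value (two-sided) = 0.40835
At α=0.05: p ≥ α → fail to reject H₀

reject H₀: no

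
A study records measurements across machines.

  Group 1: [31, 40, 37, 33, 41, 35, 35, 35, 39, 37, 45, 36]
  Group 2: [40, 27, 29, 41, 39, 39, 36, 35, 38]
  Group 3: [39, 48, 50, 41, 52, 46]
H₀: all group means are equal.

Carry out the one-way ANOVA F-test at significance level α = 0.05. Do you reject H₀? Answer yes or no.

Group means [37.00, 36.00, 46.00], grand mean 38.667
SSB = Σnᵢ(x̄ᵢ−x̄)² = 420.000; SSW = ΣΣ(x−x̄ᵢ)² = 482.000
MSB = 420.000/2 = 210.0000; MSW = 482.000/24 = 20.0833
F = MSB/MSW = 10.4564
df = (2, 24)
p-value (upper-tail) = 0.00054
At α=0.05: p < α → reject H₀

reject H₀: yes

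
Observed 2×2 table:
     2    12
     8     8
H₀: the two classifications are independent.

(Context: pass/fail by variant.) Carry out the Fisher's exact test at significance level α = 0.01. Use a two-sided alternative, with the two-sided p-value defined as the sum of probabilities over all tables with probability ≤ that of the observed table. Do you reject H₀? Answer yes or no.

Margins: r₁=14, r₂=16, c₁=10, c₂=20, n=30
p_obs = C(14,2)·C(16,8)/C(30,10); sum pmf over tables with pmf ≤ p_obs
p-value (two-sided) = 0.05767
At α=0.01: p ≥ α → fail to reject H₀

reject H₀: no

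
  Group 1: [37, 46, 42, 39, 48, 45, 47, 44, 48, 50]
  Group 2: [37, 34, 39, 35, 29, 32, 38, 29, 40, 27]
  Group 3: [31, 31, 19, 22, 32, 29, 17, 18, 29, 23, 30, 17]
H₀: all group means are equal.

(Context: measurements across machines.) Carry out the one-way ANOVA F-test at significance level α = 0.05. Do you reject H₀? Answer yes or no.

reject H₀: yes

Group means [44.60, 34.00, 24.83], grand mean 33.875
SSB = Σnᵢ(x̄ᵢ−x̄)² = 2131.433; SSW = ΣΣ(x−x̄ᵢ)² = 750.067
MSB = 2131.433/2 = 1065.7167; MSW = 750.067/29 = 25.8644
F = MSB/MSW = 41.2040
df = (2, 29)
p-value (upper-tail) = 0.00000
At α=0.05: p < α → reject H₀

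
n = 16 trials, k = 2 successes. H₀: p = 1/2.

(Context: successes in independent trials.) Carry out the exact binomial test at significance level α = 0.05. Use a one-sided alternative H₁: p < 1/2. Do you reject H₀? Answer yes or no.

reject H₀: yes

Exact binomial: n=16, k=2, p₀=1/2=0.5000
P(X≤2) from Σ C(n,i)·p₀^i·(1−p₀)^(n−i)
p-value (one-sided, H₁ less) = 0.00209
At α=0.05: p < α → reject H₀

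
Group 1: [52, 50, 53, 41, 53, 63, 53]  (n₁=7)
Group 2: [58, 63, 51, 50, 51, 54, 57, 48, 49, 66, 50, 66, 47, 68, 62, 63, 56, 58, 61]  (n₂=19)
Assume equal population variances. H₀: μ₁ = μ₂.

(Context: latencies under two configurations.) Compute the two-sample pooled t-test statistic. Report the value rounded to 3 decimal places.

test statistic = -1.556

x̄₁=52.143, s₁=6.440, n₁=7
x̄₂=56.737, s₂=6.756, n₂=19
s_p² = [6·6.440² + 18·6.756²]/24 = 44.6059
SE = √(s_p²·(1/7+1/19)) = 2.9530
t = (52.143−56.737)/2.9530 = -1.5557
df = 24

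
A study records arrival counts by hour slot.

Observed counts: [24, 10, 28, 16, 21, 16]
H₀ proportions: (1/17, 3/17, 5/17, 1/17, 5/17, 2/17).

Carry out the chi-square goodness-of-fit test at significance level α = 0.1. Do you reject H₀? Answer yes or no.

reject H₀: yes

n = 115; E_i = n·p_i = [6.76, 20.29, 33.82, 6.76, 33.82, 13.53]
χ² = (24−6.76)²/6.76 + (10−20.29)²/20.29 + (28−33.82)²/33.82 + (16−6.76)²/6.76 + (21−33.82)²/33.82 + (16−13.53)²/13.53 = 68.0580
df = 5
p-value (upper-tail) = 0.00000
At α=0.1: p < α → reject H₀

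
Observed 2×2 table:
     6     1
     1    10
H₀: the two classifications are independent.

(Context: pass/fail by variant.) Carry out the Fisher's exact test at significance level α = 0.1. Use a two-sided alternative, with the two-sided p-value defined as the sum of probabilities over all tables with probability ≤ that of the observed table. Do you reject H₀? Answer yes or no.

Margins: r₁=7, r₂=11, c₁=7, c₂=11, n=18
p_obs = C(7,6)·C(11,1)/C(18,7); sum pmf over tables with pmf ≤ p_obs
p-value (two-sided) = 0.00245
At α=0.1: p < α → reject H₀

reject H₀: yes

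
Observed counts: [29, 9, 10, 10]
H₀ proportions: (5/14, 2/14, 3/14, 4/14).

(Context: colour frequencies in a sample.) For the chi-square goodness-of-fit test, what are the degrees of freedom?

degrees of freedom = 3

df = k − 1 = 4 − 1 = 3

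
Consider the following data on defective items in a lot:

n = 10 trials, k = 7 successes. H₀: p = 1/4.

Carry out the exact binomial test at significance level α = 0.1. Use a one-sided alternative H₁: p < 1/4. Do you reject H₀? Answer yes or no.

reject H₀: no

Exact binomial: n=10, k=7, p₀=1/4=0.2500
P(X≤7) from Σ C(n,i)·p₀^i·(1−p₀)^(n−i)
p-value (one-sided, H₁ less) = 0.99958
At α=0.1: p ≥ α → fail to reject H₀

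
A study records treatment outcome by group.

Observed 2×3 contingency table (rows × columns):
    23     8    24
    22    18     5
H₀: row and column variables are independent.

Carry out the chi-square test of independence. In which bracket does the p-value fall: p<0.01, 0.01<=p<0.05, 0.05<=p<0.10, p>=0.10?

p-value bracket: p<0.01

Row totals [55, 45], col totals [45, 26, 29], n=100
χ² = (23−24.75)²/24.75 + (8−14.30)²/14.30 + (24−15.95)²/15.95 + (22−20.25)²/20.25 + (18−11.70)²/11.70 + (5−13.05)²/13.05 = 15.4714
df = 2
p-value (upper-tail) = 0.00044
→ bracket: p<0.01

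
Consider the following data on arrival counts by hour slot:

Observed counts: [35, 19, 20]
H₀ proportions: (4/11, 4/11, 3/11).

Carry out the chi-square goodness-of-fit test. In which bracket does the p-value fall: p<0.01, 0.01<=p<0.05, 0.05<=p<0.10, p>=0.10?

p-value bracket: 0.05<=p<0.10

n = 74; E_i = n·p_i = [26.91, 26.91, 20.18]
χ² = (35−26.91)²/26.91 + (19−26.91)²/26.91 + (20−20.18)²/20.18 = 4.7590
df = 2
p-value (upper-tail) = 0.09260
→ bracket: 0.05<=p<0.10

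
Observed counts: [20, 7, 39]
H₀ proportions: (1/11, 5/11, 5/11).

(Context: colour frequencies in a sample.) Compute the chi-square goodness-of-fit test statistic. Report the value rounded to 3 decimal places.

n = 66; E_i = n·p_i = [6.00, 30.00, 30.00]
χ² = (20−6.00)²/6.00 + (7−30.00)²/30.00 + (39−30.00)²/30.00 = 53.0000
df = 2

test statistic = 53.000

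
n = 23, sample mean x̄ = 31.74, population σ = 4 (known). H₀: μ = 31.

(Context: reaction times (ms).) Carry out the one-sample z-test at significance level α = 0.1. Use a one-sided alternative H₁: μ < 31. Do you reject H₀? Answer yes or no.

reject H₀: no

SE = σ/√n = 4/√23 = 0.8341
z = (x̄−μ₀)/SE = (31.74−31)/0.8341 = 0.8872
p-value (one-sided, H₁ less) = 0.81252
At α=0.1: p ≥ α → fail to reject H₀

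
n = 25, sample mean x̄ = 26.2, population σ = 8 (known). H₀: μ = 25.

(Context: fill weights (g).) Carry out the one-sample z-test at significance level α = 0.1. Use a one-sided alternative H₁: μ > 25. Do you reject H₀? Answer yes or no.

reject H₀: no

SE = σ/√n = 8/√25 = 1.6000
z = (x̄−μ₀)/SE = (26.2−25)/1.6000 = 0.7500
p-value (one-sided, H₁ greater) = 0.22663
At α=0.1: p ≥ α → fail to reject H₀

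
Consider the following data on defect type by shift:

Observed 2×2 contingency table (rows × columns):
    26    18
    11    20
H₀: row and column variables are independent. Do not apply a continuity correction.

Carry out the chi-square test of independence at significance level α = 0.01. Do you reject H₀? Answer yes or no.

Row totals [44, 31], col totals [37, 38], n=75
χ² = (26−21.71)²/21.71 + (18−22.29)²/22.29 + (11−15.29)²/15.29 + (20−15.71)²/15.71 = 4.0548
df = 1
p-value (upper-tail) = 0.04404
At α=0.01: p ≥ α → fail to reject H₀

reject H₀: no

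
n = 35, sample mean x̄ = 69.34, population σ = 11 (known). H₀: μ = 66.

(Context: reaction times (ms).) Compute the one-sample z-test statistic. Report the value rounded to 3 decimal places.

SE = σ/√n = 11/√35 = 1.8593
z = (x̄−μ₀)/SE = (69.34−66)/1.8593 = 1.7963

test statistic = 1.796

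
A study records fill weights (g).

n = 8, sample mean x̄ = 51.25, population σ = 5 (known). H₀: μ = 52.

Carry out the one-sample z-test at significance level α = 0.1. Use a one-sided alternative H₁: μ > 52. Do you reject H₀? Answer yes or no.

reject H₀: no

SE = σ/√n = 5/√8 = 1.7678
z = (x̄−μ₀)/SE = (51.25−52)/1.7678 = -0.4243
p-value (one-sided, H₁ greater) = 0.66431
At α=0.1: p ≥ α → fail to reject H₀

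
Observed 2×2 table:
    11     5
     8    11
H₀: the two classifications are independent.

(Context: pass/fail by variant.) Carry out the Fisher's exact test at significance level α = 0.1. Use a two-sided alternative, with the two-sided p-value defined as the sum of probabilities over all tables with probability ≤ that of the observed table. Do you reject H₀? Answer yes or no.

reject H₀: no

Margins: r₁=16, r₂=19, c₁=19, c₂=16, n=35
p_obs = C(16,11)·C(19,8)/C(35,19); sum pmf over tables with pmf ≤ p_obs
p-value (two-sided) = 0.17591
At α=0.1: p ≥ α → fail to reject H₀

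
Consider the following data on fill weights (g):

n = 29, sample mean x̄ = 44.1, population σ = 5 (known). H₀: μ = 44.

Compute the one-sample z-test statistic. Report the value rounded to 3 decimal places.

test statistic = 0.108

SE = σ/√n = 5/√29 = 0.9285
z = (x̄−μ₀)/SE = (44.1−44)/0.9285 = 0.1077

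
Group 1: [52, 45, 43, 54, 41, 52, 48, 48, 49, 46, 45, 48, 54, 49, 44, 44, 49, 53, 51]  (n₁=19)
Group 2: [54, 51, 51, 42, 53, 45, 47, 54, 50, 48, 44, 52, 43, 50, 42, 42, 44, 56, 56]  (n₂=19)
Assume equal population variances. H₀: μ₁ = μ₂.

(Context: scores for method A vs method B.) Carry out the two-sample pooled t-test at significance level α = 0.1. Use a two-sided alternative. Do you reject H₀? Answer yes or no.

x̄₁=48.158, s₁=3.862, n₁=19
x̄₂=48.632, s₂=4.913, n₂=19
s_p² = [18·3.862² + 18·4.913²]/36 = 19.5263
SE = √(s_p²·(1/19+1/19)) = 1.4337
t = (48.158−48.632)/1.4337 = -0.3304
df = 36
p-value (two-sided) = 0.74301
At α=0.1: p ≥ α → fail to reject H₀

reject H₀: no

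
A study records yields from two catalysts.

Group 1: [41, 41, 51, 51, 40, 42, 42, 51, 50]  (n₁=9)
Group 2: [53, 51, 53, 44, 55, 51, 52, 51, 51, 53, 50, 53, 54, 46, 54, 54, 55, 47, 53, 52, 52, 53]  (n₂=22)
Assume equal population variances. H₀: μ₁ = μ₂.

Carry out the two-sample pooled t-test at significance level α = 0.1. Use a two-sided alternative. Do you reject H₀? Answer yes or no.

x̄₁=45.444, s₁=5.077, n₁=9
x̄₂=51.682, s₂=2.818, n₂=22
s_p² = [8·5.077² + 21·2.818²]/29 = 12.8619
SE = √(s_p²·(1/9+1/22)) = 1.4191
t = (45.444−51.682)/1.4191 = -4.3954
df = 29
p-value (two-sided) = 0.00014
At α=0.1: p < α → reject H₀

reject H₀: yes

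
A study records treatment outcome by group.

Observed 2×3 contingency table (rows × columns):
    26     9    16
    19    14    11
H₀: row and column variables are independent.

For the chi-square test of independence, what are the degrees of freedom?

df = (r−1)(c−1) = (2−1)·(3−1) = 2

degrees of freedom = 2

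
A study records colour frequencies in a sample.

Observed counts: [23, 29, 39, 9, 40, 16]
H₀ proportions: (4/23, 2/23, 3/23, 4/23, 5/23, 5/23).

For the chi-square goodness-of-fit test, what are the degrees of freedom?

degrees of freedom = 5

df = k − 1 = 6 − 1 = 5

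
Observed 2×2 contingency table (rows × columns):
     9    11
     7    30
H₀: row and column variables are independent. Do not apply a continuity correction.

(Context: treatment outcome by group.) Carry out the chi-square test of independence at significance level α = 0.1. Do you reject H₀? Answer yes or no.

Row totals [20, 37], col totals [16, 41], n=57
χ² = (9−5.61)²/5.61 + (11−14.39)²/14.39 + (7−10.39)²/10.39 + (30−26.61)²/26.61 = 4.3737
df = 1
p-value (upper-tail) = 0.03650
At α=0.1: p < α → reject H₀

reject H₀: yes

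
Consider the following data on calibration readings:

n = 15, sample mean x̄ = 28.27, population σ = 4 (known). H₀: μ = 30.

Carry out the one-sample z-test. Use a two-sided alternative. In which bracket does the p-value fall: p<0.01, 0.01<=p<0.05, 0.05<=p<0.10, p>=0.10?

SE = σ/√n = 4/√15 = 1.0328
z = (x̄−μ₀)/SE = (28.27−30)/1.0328 = -1.6751
p-value (two-sided) = 0.09392
→ bracket: 0.05<=p<0.10

p-value bracket: 0.05<=p<0.10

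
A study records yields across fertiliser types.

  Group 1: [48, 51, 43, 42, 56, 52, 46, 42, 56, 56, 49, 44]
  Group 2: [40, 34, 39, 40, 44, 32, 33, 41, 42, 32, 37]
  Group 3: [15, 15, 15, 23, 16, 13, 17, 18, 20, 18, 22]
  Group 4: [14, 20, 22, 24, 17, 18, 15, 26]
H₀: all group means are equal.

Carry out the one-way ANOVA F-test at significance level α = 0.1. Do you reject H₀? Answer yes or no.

Group means [48.75, 37.64, 17.45, 19.50], grand mean 32.071
SSB = Σnᵢ(x̄ᵢ−x̄)² = 7293.263; SSW = ΣΣ(x−x̄ᵢ)² = 737.523
MSB = 7293.263/3 = 2431.0877; MSW = 737.523/38 = 19.4085
F = MSB/MSW = 125.2590
df = (3, 38)
p-value (upper-tail) = 0.00000
At α=0.1: p < α → reject H₀

reject H₀: yes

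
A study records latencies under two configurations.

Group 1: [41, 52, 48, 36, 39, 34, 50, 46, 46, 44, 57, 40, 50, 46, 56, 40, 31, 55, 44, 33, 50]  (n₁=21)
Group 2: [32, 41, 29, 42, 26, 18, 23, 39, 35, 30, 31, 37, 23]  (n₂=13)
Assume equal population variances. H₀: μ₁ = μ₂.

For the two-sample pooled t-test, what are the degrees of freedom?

df = n₁ + n₂ − 2 = 21 + 13 − 2 = 32

degrees of freedom = 32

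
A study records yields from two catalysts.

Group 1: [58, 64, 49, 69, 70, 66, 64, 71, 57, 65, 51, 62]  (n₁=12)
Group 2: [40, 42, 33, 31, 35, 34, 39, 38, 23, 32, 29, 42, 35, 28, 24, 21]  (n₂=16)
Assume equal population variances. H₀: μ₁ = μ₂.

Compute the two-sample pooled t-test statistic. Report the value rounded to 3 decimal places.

x̄₁=62.167, s₁=7.120, n₁=12
x̄₂=32.875, s₂=6.592, n₂=16
s_p² = [11·7.120² + 15·6.592²]/26 = 46.5160
SE = √(s_p²·(1/12+1/16)) = 2.6045
t = (62.167−32.875)/2.6045 = 11.2464
df = 26

test statistic = 11.246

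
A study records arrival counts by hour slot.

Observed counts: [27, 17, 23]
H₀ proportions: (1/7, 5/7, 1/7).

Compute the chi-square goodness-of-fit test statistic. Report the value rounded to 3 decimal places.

test statistic = 70.472

n = 67; E_i = n·p_i = [9.57, 47.86, 9.57]
χ² = (27−9.57)²/9.57 + (17−47.86)²/47.86 + (23−9.57)²/9.57 = 70.4716
df = 2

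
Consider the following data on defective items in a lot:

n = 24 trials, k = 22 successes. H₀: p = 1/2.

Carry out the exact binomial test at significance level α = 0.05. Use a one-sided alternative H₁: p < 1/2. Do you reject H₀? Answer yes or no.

Exact binomial: n=24, k=22, p₀=1/2=0.5000
P(X≤22) from Σ C(n,i)·p₀^i·(1−p₀)^(n−i)
p-value (one-sided, H₁ less) = 1.00000
At α=0.05: p ≥ α → fail to reject H₀

reject H₀: no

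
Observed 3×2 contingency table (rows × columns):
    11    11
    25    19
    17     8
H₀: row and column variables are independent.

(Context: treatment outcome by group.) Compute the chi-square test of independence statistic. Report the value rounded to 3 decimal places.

test statistic = 1.630

Row totals [22, 44, 25], col totals [53, 38], n=91
χ² = (11−12.81)²/12.81 + (11−9.19)²/9.19 + (25−25.63)²/25.63 + (19−18.37)²/18.37 + (17−14.56)²/14.56 + (8−10.44)²/10.44 = 1.6299
df = 2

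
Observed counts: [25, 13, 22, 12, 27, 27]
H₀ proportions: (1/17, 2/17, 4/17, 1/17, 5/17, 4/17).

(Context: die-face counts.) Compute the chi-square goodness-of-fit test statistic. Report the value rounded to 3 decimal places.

test statistic = 49.741

n = 126; E_i = n·p_i = [7.41, 14.82, 29.65, 7.41, 37.06, 29.65]
χ² = (25−7.41)²/7.41 + (13−14.82)²/14.82 + (22−29.65)²/29.65 + (12−7.41)²/7.41 + (27−37.06)²/37.06 + (27−29.65)²/29.65 = 49.7409
df = 5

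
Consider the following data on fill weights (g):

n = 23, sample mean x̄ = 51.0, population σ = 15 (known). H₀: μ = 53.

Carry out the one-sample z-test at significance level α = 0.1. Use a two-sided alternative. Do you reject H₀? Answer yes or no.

reject H₀: no

SE = σ/√n = 15/√23 = 3.1277
z = (x̄−μ₀)/SE = (51.0−53)/3.1277 = -0.6394
p-value (two-sided) = 0.52253
At α=0.1: p ≥ α → fail to reject H₀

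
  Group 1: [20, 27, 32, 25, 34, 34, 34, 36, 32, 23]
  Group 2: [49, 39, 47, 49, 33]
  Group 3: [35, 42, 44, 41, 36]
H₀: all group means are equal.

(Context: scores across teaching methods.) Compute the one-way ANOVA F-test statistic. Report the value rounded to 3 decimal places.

Group means [29.70, 43.40, 39.60], grand mean 35.600
SSB = Σnᵢ(x̄ᵢ−x̄)² = 732.300; SSW = ΣΣ(x−x̄ᵢ)² = 538.500
MSB = 732.300/2 = 366.1500; MSW = 538.500/17 = 31.6765
F = MSB/MSW = 11.5591
df = (2, 17)

test statistic = 11.559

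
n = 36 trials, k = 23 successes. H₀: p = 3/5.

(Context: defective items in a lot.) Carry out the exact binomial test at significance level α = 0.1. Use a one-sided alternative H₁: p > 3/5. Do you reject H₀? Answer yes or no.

Exact binomial: n=36, k=23, p₀=3/5=0.6000
P(X≥23) from Σ C(n,i)·p₀^i·(1−p₀)^(n−i)
p-value (one-sided, H₁ greater) = 0.38398
At α=0.1: p ≥ α → fail to reject H₀

reject H₀: no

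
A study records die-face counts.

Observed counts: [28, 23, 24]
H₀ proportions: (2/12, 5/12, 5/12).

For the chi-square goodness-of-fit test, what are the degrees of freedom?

degrees of freedom = 2

df = k − 1 = 3 − 1 = 2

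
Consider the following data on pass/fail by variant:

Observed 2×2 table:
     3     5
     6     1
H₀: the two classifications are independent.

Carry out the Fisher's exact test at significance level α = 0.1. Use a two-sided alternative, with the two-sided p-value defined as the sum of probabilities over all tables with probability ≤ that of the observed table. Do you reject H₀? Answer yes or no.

Margins: r₁=8, r₂=7, c₁=9, c₂=6, n=15
p_obs = C(8,3)·C(7,6)/C(15,9); sum pmf over tables with pmf ≤ p_obs
p-value (two-sided) = 0.11888
At α=0.1: p ≥ α → fail to reject H₀

reject H₀: no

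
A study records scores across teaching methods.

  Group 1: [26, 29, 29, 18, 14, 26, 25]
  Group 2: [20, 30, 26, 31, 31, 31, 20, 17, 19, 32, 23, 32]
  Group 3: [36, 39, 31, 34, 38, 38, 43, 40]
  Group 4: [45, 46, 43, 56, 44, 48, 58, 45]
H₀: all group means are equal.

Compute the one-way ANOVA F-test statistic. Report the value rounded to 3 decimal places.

Group means [23.86, 26.00, 37.38, 48.12], grand mean 33.229
SSB = Σnᵢ(x̄ᵢ−x̄)² = 3154.564; SSW = ΣΣ(x−x̄ᵢ)² = 891.607
MSB = 3154.564/3 = 1051.5214; MSW = 891.607/31 = 28.7615
F = MSB/MSW = 36.5600
df = (3, 31)

test statistic = 36.560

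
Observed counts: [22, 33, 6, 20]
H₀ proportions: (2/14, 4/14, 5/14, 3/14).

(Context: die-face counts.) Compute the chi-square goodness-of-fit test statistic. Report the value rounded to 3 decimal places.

test statistic = 32.172

n = 81; E_i = n·p_i = [11.57, 23.14, 28.93, 17.36]
χ² = (22−11.57)²/11.57 + (33−23.14)²/23.14 + (6−28.93)²/28.93 + (20−17.36)²/17.36 = 32.1724
df = 3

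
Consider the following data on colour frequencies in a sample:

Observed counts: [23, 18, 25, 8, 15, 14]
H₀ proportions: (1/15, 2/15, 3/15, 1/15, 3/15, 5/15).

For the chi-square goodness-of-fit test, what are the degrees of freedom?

df = k − 1 = 6 − 1 = 5

degrees of freedom = 5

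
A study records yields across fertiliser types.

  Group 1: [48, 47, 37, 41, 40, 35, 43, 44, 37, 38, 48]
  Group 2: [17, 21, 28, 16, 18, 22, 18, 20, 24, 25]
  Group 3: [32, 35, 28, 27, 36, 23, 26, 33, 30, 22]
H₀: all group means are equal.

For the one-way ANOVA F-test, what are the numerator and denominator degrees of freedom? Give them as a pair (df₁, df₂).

k = 3 groups, N = 31 total
df = (k−1, N−k) = (3−1, 31−3) = (2, 28)

degrees of freedom = [2, 28]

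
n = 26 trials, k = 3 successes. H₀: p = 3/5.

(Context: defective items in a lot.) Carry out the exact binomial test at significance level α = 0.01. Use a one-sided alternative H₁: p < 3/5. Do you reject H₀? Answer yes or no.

Exact binomial: n=26, k=3, p₀=3/5=0.6000
P(X≤3) from Σ C(n,i)·p₀^i·(1−p₀)^(n−i)
p-value (one-sided, H₁ less) = 0.00000
At α=0.01: p < α → reject H₀

reject H₀: yes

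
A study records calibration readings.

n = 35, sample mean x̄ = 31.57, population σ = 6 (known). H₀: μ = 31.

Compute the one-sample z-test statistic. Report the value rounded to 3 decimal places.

SE = σ/√n = 6/√35 = 1.0142
z = (x̄−μ₀)/SE = (31.57−31)/1.0142 = 0.5620

test statistic = 0.562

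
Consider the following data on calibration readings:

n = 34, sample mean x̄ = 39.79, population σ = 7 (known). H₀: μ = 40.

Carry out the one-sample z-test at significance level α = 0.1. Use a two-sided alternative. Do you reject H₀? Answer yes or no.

reject H₀: no

SE = σ/√n = 7/√34 = 1.2005
z = (x̄−μ₀)/SE = (39.79−40)/1.2005 = -0.1749
p-value (two-sided) = 0.86114
At α=0.1: p ≥ α → fail to reject H₀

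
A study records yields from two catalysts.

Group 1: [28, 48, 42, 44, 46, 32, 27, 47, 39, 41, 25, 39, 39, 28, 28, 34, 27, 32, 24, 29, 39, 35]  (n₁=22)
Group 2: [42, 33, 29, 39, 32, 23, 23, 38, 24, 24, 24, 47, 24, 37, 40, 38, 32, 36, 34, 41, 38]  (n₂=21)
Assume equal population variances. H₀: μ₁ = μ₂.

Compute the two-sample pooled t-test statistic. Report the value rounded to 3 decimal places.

x̄₁=35.136, s₁=7.605, n₁=22
x̄₂=33.238, s₂=7.307, n₂=21
s_p² = [21·7.605² + 20·7.307²]/41 = 55.6683
SE = √(s_p²·(1/22+1/21)) = 2.2762
t = (35.136−33.238)/2.2762 = 0.8340
df = 41

test statistic = 0.834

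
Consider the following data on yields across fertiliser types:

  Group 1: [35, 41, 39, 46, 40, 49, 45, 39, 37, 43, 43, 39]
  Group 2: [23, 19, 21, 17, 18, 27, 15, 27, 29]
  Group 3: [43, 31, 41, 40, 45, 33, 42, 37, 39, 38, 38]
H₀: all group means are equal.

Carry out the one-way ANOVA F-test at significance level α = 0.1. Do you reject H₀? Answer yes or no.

Group means [41.33, 21.78, 38.82], grand mean 34.969
SSB = Σnᵢ(x̄ᵢ−x̄)² = 2215.110; SSW = ΣΣ(x−x̄ᵢ)² = 547.859
MSB = 2215.110/2 = 1107.5551; MSW = 547.859/29 = 18.8917
F = MSB/MSW = 58.6266
df = (2, 29)
p-value (upper-tail) = 0.00000
At α=0.1: p < α → reject H₀

reject H₀: yes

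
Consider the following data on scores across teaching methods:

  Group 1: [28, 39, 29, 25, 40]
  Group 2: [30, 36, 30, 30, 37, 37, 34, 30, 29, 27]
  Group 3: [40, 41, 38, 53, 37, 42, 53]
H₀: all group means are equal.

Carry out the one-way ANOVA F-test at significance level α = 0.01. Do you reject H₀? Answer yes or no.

reject H₀: yes

Group means [32.20, 32.00, 43.43], grand mean 35.682
SSB = Σnᵢ(x̄ᵢ−x̄)² = 616.258; SSW = ΣΣ(x−x̄ᵢ)² = 580.514
MSB = 616.258/2 = 308.1292; MSW = 580.514/19 = 30.5534
F = MSB/MSW = 10.0849
df = (2, 19)
p-value (upper-tail) = 0.00104
At α=0.01: p < α → reject H₀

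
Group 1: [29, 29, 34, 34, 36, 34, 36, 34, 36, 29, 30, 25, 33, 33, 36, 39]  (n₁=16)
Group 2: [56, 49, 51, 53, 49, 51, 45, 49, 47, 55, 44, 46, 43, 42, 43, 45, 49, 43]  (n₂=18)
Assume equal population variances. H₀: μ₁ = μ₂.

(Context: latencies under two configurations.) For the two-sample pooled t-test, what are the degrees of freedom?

df = n₁ + n₂ − 2 = 16 + 18 − 2 = 32

degrees of freedom = 32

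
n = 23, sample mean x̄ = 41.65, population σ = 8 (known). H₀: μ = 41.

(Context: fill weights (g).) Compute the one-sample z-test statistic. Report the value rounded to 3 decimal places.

test statistic = 0.390

SE = σ/√n = 8/√23 = 1.6681
z = (x̄−μ₀)/SE = (41.65−41)/1.6681 = 0.3897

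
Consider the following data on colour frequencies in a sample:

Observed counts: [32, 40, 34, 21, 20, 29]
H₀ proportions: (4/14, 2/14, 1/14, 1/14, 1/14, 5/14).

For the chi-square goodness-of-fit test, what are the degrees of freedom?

degrees of freedom = 5

df = k − 1 = 6 − 1 = 5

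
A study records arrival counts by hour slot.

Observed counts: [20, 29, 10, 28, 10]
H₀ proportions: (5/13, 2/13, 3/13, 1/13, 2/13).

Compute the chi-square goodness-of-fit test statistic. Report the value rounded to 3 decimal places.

n = 97; E_i = n·p_i = [37.31, 14.92, 22.38, 7.46, 14.92]
χ² = (20−37.31)²/37.31 + (29−14.92)²/14.92 + (10−22.38)²/22.38 + (28−7.46)²/7.46 + (10−14.92)²/14.92 = 86.3179
df = 4

test statistic = 86.318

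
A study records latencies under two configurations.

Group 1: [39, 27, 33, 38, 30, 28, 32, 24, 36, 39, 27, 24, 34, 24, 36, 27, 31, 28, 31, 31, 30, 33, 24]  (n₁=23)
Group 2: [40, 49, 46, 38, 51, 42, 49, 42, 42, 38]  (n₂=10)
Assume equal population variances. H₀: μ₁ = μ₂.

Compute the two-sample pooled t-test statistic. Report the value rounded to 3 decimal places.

test statistic = -7.179

x̄₁=30.696, s₁=4.800, n₁=23
x̄₂=43.700, s₂=4.739, n₂=10
s_p² = [22·4.800² + 9·4.739²]/31 = 22.8700
SE = √(s_p²·(1/23+1/10)) = 1.8114
t = (30.696−43.700)/1.8114 = -7.1790
df = 31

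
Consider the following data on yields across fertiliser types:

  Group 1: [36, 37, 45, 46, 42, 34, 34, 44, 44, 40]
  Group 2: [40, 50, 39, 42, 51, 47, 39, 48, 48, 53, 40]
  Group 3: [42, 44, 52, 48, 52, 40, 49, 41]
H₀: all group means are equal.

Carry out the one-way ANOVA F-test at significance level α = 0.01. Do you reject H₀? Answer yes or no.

reject H₀: no

Group means [40.20, 45.18, 46.00], grand mean 43.690
SSB = Σnᵢ(x̄ᵢ−x̄)² = 188.971; SSW = ΣΣ(x−x̄ᵢ)² = 637.236
MSB = 188.971/2 = 94.4853; MSW = 637.236/26 = 24.5091
F = MSB/MSW = 3.8551
df = (2, 26)
p-value (upper-tail) = 0.03418
At α=0.01: p ≥ α → fail to reject H₀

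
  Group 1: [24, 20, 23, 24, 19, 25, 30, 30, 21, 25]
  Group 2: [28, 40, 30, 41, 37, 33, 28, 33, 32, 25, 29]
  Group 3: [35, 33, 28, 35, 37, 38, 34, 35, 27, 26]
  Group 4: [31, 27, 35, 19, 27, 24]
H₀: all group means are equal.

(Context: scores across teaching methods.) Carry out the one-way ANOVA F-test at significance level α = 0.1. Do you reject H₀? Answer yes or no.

reject H₀: yes

Group means [24.10, 32.36, 32.80, 27.17], grand mean 29.405
SSB = Σnᵢ(x̄ᵢ−x̄)² = 523.040; SSW = ΣΣ(x−x̄ᵢ)² = 705.879
MSB = 523.040/3 = 174.3467; MSW = 705.879/33 = 21.3903
F = MSB/MSW = 8.1507
df = (3, 33)
p-value (upper-tail) = 0.00034
At α=0.1: p < α → reject H₀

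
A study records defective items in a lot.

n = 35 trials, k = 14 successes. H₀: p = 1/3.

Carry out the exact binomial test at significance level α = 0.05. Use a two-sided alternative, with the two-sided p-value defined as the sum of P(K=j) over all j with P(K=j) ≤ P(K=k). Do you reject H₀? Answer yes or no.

Exact binomial: n=35, k=14, p₀=1/3=0.3333
P(X=j) = C(n,j)·p₀^j·(1−p₀)^(n−j); p = Σ P(X=j) over j with P(X=j) ≤ P(X=14)
p-value (two-sided) = 0.47329
At α=0.05: p ≥ α → fail to reject H₀

reject H₀: no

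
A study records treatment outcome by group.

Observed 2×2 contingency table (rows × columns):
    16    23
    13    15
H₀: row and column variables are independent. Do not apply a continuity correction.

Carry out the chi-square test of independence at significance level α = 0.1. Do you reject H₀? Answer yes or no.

Row totals [39, 28], col totals [29, 38], n=67
χ² = (16−16.88)²/16.88 + (23−22.12)²/22.12 + (13−12.12)²/12.12 + (15−15.88)²/15.88 = 0.1938
df = 1
p-value (upper-tail) = 0.65976
At α=0.1: p ≥ α → fail to reject H₀

reject H₀: no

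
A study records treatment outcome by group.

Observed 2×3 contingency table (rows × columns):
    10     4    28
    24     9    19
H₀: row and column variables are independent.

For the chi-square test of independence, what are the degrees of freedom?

degrees of freedom = 2

df = (r−1)(c−1) = (2−1)·(3−1) = 2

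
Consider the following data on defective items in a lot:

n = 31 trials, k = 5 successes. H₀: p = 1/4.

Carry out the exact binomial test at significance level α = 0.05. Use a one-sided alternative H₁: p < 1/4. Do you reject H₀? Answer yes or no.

reject H₀: no

Exact binomial: n=31, k=5, p₀=1/4=0.2500
P(X≤5) from Σ C(n,i)·p₀^i·(1−p₀)^(n−i)
p-value (one-sided, H₁ less) = 0.17642
At α=0.05: p ≥ α → fail to reject H₀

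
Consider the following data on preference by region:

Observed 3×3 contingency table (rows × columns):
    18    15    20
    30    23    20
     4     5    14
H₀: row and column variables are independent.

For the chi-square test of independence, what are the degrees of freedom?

degrees of freedom = 4

df = (r−1)(c−1) = (3−1)·(3−1) = 4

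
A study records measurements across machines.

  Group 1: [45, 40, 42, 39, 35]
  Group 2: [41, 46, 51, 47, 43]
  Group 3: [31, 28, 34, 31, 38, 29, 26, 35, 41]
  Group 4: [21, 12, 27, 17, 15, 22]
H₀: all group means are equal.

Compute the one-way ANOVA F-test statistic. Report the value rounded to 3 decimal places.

test statistic = 34.609

Group means [40.20, 45.60, 32.56, 19.00], grand mean 33.440
SSB = Σnᵢ(x̄ᵢ−x̄)² = 2225.938; SSW = ΣΣ(x−x̄ᵢ)² = 450.222
MSB = 2225.938/3 = 741.9793; MSW = 450.222/21 = 21.4392
F = MSB/MSW = 34.6086
df = (3, 21)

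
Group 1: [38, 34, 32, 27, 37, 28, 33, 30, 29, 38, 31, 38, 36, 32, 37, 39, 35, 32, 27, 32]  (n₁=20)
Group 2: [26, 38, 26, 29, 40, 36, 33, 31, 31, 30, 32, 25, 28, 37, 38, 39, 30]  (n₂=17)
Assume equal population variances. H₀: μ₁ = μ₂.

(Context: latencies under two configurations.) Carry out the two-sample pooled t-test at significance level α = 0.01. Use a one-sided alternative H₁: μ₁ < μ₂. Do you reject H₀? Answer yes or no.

reject H₀: no

x̄₁=33.250, s₁=3.878, n₁=20
x̄₂=32.294, s₂=4.883, n₂=17
s_p² = [19·3.878² + 16·4.883²]/35 = 19.0651
SE = √(s_p²·(1/20+1/17)) = 1.4404
t = (33.250−32.294)/1.4404 = 0.6636
df = 35
p-value (one-sided, H₁ less) = 0.74436
At α=0.01: p ≥ α → fail to reject H₀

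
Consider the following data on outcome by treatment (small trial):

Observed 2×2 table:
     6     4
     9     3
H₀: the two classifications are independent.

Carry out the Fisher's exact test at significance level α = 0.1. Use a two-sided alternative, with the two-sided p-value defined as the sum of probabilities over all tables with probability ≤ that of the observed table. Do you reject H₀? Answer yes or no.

reject H₀: no

Margins: r₁=10, r₂=12, c₁=15, c₂=7, n=22
p_obs = C(10,6)·C(12,9)/C(22,15); sum pmf over tables with pmf ≤ p_obs
p-value (two-sided) = 0.65170
At α=0.1: p ≥ α → fail to reject H₀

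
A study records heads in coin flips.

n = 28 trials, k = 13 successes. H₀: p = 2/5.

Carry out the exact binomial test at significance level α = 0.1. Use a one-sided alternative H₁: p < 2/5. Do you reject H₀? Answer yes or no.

reject H₀: no

Exact binomial: n=28, k=13, p₀=2/5=0.4000
P(X≤13) from Σ C(n,i)·p₀^i·(1−p₀)^(n−i)
p-value (one-sided, H₁ less) = 0.81315
At α=0.1: p ≥ α → fail to reject H₀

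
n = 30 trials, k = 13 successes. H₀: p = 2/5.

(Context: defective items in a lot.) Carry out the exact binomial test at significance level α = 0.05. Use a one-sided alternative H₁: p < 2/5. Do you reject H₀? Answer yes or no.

reject H₀: no

Exact binomial: n=30, k=13, p₀=2/5=0.4000
P(X≤13) from Σ C(n,i)·p₀^i·(1−p₀)^(n−i)
p-value (one-sided, H₁ less) = 0.71450
At α=0.05: p ≥ α → fail to reject H₀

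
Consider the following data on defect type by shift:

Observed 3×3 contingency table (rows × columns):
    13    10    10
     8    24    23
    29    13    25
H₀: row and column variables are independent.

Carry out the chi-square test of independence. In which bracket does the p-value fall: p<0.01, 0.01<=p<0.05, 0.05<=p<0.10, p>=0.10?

Row totals [33, 55, 67], col totals [50, 47, 58], n=155
χ² = (13−10.65)²/10.65 + (10−10.01)²/10.01 + (10−12.35)²/12.35 + (8−17.74)²/17.74 + (24−16.68)²/16.68 + (23−20.58)²/20.58 + (29−21.61)²/21.61 + (13−20.32)²/20.32 + (25−25.07)²/25.07 = 14.9760
df = 4
p-value (upper-tail) = 0.00475
→ bracket: p<0.01

p-value bracket: p<0.01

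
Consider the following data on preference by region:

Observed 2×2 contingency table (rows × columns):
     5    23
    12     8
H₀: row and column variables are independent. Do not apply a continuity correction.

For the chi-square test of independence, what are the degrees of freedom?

degrees of freedom = 1

df = (r−1)(c−1) = (2−1)·(2−1) = 1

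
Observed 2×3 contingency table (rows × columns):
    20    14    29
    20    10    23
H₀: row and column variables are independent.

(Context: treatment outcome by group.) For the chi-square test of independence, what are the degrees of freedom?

degrees of freedom = 2

df = (r−1)(c−1) = (2−1)·(3−1) = 2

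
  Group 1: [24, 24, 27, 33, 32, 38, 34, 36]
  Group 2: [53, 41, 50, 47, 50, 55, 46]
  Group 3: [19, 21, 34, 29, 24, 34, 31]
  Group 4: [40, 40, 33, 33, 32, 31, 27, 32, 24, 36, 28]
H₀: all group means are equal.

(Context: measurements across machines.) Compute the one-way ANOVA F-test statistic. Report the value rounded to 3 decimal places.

Group means [31.00, 48.86, 27.43, 32.36], grand mean 34.485
SSB = Σnᵢ(x̄ᵢ−x̄)² = 1941.126; SSW = ΣΣ(x−x̄ᵢ)² = 809.117
MSB = 1941.126/3 = 647.0418; MSW = 809.117/29 = 27.9006
F = MSB/MSW = 23.1910
df = (3, 29)

test statistic = 23.191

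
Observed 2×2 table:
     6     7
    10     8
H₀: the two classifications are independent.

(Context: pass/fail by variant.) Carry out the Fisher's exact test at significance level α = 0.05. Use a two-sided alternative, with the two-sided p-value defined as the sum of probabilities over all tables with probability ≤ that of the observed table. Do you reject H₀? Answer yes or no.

Margins: r₁=13, r₂=18, c₁=16, c₂=15, n=31
p_obs = C(13,6)·C(18,10)/C(31,16); sum pmf over tables with pmf ≤ p_obs
p-value (two-sided) = 0.72239
At α=0.05: p ≥ α → fail to reject H₀

reject H₀: no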